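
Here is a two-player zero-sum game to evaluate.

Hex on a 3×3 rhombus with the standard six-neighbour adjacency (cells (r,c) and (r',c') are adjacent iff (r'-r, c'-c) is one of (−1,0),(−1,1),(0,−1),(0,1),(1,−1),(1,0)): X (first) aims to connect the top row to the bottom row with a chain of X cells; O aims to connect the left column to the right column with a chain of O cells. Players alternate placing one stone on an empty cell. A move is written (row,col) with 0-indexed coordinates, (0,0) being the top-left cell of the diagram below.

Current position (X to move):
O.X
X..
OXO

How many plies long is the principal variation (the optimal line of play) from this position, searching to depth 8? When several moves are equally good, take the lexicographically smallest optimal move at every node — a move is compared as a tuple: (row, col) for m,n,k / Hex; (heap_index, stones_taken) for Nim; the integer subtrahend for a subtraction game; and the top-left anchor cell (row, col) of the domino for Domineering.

[O.X/X../OXO] X move#1: (0,1):+1/OXX/X../OXO*, (1,1):+1/O.X/XX./OXO, (1,2):+1/O.X/X.X/OXO
[OXX/X../OXO] O move#2: (1,1):-1/OXX/XO./OXO*, (1,2):-1/OXX/X.O/OXO
[OXX/XO./OXO] X move#3: (1,2):+1/OXX/XOX/OXO*
[OXX/XOX/OXO] end (terminal -1, O#4); searched O.X/X../OXO to 8

PV length from [O.X/X../OXO]: 3 plies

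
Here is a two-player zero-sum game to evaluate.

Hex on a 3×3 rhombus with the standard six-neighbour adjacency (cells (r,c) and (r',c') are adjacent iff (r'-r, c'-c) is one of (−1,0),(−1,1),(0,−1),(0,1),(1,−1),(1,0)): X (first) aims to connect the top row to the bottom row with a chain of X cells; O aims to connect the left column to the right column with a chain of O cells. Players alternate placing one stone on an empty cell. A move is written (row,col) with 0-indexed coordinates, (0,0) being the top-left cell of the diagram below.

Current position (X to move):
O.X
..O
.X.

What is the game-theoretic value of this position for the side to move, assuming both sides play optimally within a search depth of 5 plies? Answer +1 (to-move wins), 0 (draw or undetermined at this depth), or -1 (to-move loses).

value(O.X/..O/.X., X) = +1

[O.X/..O/.X.] X move#1: (0,1):-1/OXX/..O/.X., (1,0):-1/O.X/X.O/.X., (1,1):+1/O.X/.XO/.X.*, (2,0):-1/O.X/..O/XX., (2,2):-1/O.X/..O/.XX
[O.X/.XO/.X.] end (terminal -1, O#2); searched O.X/..O/.X. to 5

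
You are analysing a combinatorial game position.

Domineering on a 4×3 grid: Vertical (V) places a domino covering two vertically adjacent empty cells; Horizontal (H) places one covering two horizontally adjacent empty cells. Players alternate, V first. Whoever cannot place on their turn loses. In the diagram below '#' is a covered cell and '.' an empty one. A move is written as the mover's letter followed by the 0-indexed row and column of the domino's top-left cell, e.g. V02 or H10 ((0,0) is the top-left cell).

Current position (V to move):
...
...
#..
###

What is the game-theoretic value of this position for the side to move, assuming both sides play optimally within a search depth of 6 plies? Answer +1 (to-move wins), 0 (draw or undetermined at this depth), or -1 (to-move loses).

value(.../.../#../###, V) = +1

[.../.../#../###] V move#1: V00:-1/#../#../#../###, V01:+1/.#./.#./#../###*, V02:-1/..#/..#/#../###, V11:+1/.../.#./##./###, V12:-1/.../..#/#.#/###
[.#./.#./#../###] H move#2: H21:-1/.#./.#./###/###*
[.#./.#./###/###] V move#3: V00:+1/##./##./###/###*, V02:+1/.##/.##/###/###
[##./##./###/###] end (terminal -1, H#4); searched .../.../#../### to 6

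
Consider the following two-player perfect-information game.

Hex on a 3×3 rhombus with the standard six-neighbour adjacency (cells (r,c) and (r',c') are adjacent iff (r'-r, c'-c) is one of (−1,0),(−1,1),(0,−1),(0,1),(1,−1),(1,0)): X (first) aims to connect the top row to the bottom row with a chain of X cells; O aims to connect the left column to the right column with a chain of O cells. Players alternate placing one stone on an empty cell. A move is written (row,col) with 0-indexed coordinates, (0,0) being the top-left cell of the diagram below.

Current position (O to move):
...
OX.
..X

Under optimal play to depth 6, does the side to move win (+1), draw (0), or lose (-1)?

value(.../OX./..X, O) = -1

ply 1, O at .../OX./..X | (0,0)=-1→O../OX./..X*; (0,1)=-1→.O./OX./..X; (0,2)=-1→..O/OX./..X; (1,2)=-1→.../OXO/..X; (2,0)=-1→.../OX./O.X; (2,1)=-1→.../OX./.OX
ply 2, X at O../OX./..X | (0,1)=+1→OX./OX./..X*; (0,2)=+1→O.X/OX./..X; (1,2)=+1→O../OXX/..X; (2,0)=+1→O../OX./X.X; (2,1)=+1→O../OX./.XX
ply 3, O at OX./OX./..X | (0,2)=-1→OXO/OX./..X*; (1,2)=-1→OX./OXO/..X; (2,0)=-1→OX./OX./O.X; (2,1)=-1→OX./OX./.OX
ply 4, X at OXO/OX./..X | (1,2)=+1→OXO/OXX/..X*; (2,0)=+1→OXO/OX./X.X; (2,1)=+1→OXO/OX./.XX
ply 5: OXO/OXX/..X is terminal -1 (O); from .../OX./..X depth 6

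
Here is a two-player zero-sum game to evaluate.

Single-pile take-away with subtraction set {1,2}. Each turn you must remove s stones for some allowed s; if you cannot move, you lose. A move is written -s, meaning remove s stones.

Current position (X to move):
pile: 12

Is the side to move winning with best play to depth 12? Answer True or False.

ply 1, X at 12 | -1=-1→11*; -2=-1→10
ply 2, O at 11 | -1=-1→10; -2=+1→9*
ply 3, X at 9 | -1=-1→8*; -2=-1→7
ply 4, O at 8 | -1=-1→7; -2=+1→6*
ply 5, X at 6 | -1=-1→5*; -2=-1→4
ply 6, O at 5 | -1=-1→4; -2=+1→3*
ply 7, X at 3 | -1=-1→2*; -2=-1→1
ply 8, O at 2 | -1=-1→1; -2=+1→0*
ply 9: 0 is terminal -1 (X); from 12 depth 12

X winning at [12]: False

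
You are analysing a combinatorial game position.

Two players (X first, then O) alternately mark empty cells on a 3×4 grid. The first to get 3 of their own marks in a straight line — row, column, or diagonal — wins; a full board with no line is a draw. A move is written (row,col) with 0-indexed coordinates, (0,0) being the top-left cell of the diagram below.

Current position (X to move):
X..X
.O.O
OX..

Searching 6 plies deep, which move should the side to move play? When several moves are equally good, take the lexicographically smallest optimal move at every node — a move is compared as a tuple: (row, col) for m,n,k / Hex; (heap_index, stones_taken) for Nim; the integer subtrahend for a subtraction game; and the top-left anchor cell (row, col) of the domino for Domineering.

ply 1, X at X..X/.O.O/OX.. | (0,1)=-1→XX.X/.O.O/OX..; (0,2)=-1→X.XX/.O.O/OX..; (1,0)=-1→X..X/XO.O/OX..; (1,2)=+1→X..X/.OXO/OX..*; (2,2)=-1→X..X/.O.O/OXX.; (2,3)=-1→X..X/.O.O/OX.X
ply 2: X..X/.OXO/OX.. is terminal -1 (O); from X..X/.O.O/OX.. depth 6

X's best at [X..X/.O.O/OX..]: (1,2)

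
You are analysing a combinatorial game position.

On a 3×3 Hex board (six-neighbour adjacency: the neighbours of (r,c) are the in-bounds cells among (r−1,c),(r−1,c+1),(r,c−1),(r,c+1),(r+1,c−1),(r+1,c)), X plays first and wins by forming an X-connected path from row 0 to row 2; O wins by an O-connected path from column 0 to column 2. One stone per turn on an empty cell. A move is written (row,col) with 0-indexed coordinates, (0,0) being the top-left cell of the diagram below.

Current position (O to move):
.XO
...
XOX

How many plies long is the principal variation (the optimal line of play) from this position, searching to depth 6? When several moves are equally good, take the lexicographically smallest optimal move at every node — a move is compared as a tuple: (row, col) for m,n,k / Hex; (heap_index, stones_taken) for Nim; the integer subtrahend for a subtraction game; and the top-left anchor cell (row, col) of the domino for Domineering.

PV length from [.XO/.../XOX]: 2 plies

[.XO/.../XOX] O move#1: (0,0):-1/OXO/.../XOX*, (1,0):-1/.XO/O../XOX, (1,1):-1/.XO/.O./XOX, (1,2):-1/.XO/..O/XOX
[OXO/.../XOX] X move#2: (1,0):+1/OXO/X../XOX*, (1,1):+1/OXO/.X./XOX, (1,2):+1/OXO/..X/XOX
[OXO/X../XOX] end (terminal -1, O#3); searched .XO/.../XOX to 6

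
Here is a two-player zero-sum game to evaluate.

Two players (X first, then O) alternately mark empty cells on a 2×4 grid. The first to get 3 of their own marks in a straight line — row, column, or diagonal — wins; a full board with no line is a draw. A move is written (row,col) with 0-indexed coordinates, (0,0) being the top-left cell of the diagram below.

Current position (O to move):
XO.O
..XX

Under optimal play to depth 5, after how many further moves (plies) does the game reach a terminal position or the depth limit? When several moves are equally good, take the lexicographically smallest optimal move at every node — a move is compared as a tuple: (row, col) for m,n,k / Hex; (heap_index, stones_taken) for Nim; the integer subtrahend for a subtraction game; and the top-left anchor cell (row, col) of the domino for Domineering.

PV length from [XO.O/..XX]: 1 ply

p1 O@[XO.O/..XX]: (0,2)[XOOO/..XX]+1* (1,0)[XO.O/O.XX]-1 (1,1)[XO.O/.OXX]+0
p2 X@[XOOO/..XX] terminal -1; root [XO.O/..XX] d5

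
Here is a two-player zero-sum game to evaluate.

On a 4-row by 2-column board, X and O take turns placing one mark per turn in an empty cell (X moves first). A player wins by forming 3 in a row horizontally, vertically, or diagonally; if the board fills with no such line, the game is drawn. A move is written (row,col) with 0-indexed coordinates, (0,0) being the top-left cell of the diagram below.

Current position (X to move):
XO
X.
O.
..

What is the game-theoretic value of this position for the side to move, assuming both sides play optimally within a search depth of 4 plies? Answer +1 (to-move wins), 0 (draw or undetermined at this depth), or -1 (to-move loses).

value(XO/X./O./.., X) = 0

ply 1, X at XO/X./O./.. | (1,1)=+0→XO/XX/O./..*; (2,1)=+0→XO/X./OX/..; (3,0)=+0→XO/X./O./X.; (3,1)=+0→XO/X./O./.X
ply 2, O at XO/XX/O./.. | (2,1)=+0→XO/XX/OO/..*; (3,0)=+0→XO/XX/O./O.; (3,1)=+0→XO/XX/O./.O
ply 3, X at XO/XX/OO/.. | (3,0)=+0→XO/XX/OO/X.*; (3,1)=+0→XO/XX/OO/.X
ply 4, O at XO/XX/OO/X. | (3,1)=+0→XO/XX/OO/XO*
ply 5: XO/XX/OO/XO is terminal +0 (X); from XO/X./O./.. depth 4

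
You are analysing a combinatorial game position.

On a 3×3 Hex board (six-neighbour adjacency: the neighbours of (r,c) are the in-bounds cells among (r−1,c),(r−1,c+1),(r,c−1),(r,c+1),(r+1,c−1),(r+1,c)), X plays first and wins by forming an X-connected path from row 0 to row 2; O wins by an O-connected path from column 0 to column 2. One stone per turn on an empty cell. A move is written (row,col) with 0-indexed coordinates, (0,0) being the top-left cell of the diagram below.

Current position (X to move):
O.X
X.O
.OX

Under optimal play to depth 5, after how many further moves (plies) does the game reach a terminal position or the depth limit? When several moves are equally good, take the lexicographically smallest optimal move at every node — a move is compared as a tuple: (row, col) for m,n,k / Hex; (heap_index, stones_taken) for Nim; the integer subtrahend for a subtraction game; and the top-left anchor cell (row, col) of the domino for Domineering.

PV length from [O.X/X.O/.OX]: 3 plies

ply 1, X at O.X/X.O/.OX | (0,1)=-1→OXX/X.O/.OX; (1,1)=-1→O.X/XXO/.OX; (2,0)=+1→O.X/X.O/XOX*
ply 2, O at O.X/X.O/XOX | (0,1)=-1→OOX/X.O/XOX*; (1,1)=-1→O.X/XOO/XOX
ply 3, X at OOX/X.O/XOX | (1,1)=+1→OOX/XXO/XOX*
ply 4: OOX/XXO/XOX is terminal -1 (O); from O.X/X.O/.OX depth 5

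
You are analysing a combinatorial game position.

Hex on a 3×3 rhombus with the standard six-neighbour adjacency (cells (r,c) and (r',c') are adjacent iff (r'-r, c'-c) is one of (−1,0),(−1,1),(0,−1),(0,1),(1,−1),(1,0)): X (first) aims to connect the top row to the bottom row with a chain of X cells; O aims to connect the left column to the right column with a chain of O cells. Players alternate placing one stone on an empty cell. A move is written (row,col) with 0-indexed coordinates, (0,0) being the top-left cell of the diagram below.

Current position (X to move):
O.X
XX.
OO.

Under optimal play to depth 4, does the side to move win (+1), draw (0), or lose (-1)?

[O.X/XX./OO.] X move#1: (0,1):-1/OXX/XX./OO.*, (1,2):-1/O.X/XXX/OO., (2,2):-1/O.X/XX./OOX
[OXX/XX./OO.] O move#2: (1,2):+1/OXX/XXO/OO.*, (2,2):+1/OXX/XX./OOO
[OXX/XXO/OO.] end (terminal -1, X#3); searched O.X/XX./OO. to 4

value(O.X/XX./OO., X) = -1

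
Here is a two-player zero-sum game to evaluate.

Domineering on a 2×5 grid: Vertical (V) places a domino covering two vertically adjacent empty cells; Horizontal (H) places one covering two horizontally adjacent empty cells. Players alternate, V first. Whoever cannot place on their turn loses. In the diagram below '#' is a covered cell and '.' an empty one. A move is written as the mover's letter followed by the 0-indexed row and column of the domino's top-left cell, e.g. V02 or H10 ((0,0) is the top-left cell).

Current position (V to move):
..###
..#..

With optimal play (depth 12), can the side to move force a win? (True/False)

V winning at [..###/..#..]: True

[..###/..#..] V move#1: V00:+1/#.###/#.#..*, V01:+1/.####/.##..
[#.###/#.#..] H move#2: H13:-1/#.###/#.###*
[#.###/#.###] V move#3: V01:+1/#####/#####*
[#####/#####] end (terminal -1, H#4); searched ..###/..#.. to 12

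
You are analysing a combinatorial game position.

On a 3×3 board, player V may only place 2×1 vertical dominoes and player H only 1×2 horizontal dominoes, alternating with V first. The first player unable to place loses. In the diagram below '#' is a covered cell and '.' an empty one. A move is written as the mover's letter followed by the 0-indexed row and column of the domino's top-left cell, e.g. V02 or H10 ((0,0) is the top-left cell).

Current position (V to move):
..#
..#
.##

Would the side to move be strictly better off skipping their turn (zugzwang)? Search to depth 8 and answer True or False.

zugzwang(..#/..#/.##, V) = False

ply 1, V at ..#/..#/.## | V00=+1→#.#/#.#/.##*; V01=+1→.##/.##/.##; V10=-1→..#/#.#/###
ply 2: #.#/#.#/.## is terminal -1 (H); from ..#/..#/.## depth 8
pass branch (H moves first from the same position):
  | ply 1, H at ..#/..#/.## | H00=-1→###/..#/.##; H10=+1→..#/###/.##*
  | ply 2: ..#/###/.## is terminal -1 (V); from ..#/..#/.## depth 8
V moving scores +1; V passing scores -1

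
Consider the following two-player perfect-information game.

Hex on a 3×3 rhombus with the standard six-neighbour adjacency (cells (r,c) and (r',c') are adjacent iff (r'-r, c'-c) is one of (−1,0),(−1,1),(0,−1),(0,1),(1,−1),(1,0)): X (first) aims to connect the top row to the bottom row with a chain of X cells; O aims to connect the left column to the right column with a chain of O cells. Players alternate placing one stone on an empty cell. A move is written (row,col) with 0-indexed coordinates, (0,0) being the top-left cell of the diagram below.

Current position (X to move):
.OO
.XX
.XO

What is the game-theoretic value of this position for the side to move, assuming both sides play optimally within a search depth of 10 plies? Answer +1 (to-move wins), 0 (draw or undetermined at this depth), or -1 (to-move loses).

value(.OO/.XX/.XO, X) = -1

ply 1, X at .OO/.XX/.XO | (0,0)=-1→XOO/.XX/.XO*; (1,0)=-1→.OO/XXX/.XO; (2,0)=-1→.OO/.XX/XXO
ply 2, O at XOO/.XX/.XO | (1,0)=+1→XOO/OXX/.XO*; (2,0)=-1→XOO/.XX/OXO
ply 3: XOO/OXX/.XO is terminal -1 (X); from .OO/.XX/.XO depth 10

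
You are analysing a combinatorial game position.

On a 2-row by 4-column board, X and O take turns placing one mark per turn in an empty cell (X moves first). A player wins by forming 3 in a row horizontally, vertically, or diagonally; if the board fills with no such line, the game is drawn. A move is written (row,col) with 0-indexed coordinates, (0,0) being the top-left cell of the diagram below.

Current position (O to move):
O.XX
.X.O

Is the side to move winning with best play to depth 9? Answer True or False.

O winning at [O.XX/.X.O]: False

ply 1, O at O.XX/.X.O | (0,1)=+0→OOXX/.X.O*; (1,0)=-1→O.XX/OX.O; (1,2)=-1→O.XX/.XOO
ply 2, X at OOXX/.X.O | (1,0)=+0→OOXX/XX.O*; (1,2)=+0→OOXX/.XXO
ply 3, O at OOXX/XX.O | (1,2)=+0→OOXX/XXOO*
ply 4: OOXX/XXOO is terminal +0 (X); from O.XX/.X.O depth 9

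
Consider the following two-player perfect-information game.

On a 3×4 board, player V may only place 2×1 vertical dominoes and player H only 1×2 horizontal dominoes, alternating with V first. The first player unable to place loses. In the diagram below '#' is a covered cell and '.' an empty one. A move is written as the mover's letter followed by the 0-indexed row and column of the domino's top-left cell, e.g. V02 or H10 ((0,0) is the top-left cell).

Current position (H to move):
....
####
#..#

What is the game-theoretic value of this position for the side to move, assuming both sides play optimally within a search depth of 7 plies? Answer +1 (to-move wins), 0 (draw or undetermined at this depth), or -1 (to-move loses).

value(..../####/#..#, H) = +1

p1 H@[..../####/#..#]: H00[##../####/#..#]+1* H01[.##./####/#..#]+1 H02[..##/####/#..#]+1 H21[..../####/####]+1
p2 V@[##../####/#..#] terminal -1; root [..../####/#..#] d7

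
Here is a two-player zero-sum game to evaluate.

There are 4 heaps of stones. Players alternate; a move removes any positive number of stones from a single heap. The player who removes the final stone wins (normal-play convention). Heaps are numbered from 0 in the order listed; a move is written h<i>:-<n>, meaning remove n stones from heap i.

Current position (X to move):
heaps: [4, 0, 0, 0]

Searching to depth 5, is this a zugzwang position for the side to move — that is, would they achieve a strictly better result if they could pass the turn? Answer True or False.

ply 1, X at (4,0,0,0) | h0:-1=-1→(3,0,0,0); h0:-2=-1→(2,0,0,0); h0:-3=-1→(1,0,0,0); h0:-4=+1→(0,0,0,0)*
ply 2: (0,0,0,0) is terminal -1 (O); from (4,0,0,0) depth 5
pass branch (O moves first from the same position):
  | ply 1, O at (4,0,0,0) | h0:-1=-1→(3,0,0,0); h0:-2=-1→(2,0,0,0); h0:-3=-1→(1,0,0,0); h0:-4=+1→(0,0,0,0)*
  | ply 2: (0,0,0,0) is terminal -1 (X); from (4,0,0,0) depth 5
X moving scores +1; X passing scores -1

zugzwang((4,0,0,0), X) = False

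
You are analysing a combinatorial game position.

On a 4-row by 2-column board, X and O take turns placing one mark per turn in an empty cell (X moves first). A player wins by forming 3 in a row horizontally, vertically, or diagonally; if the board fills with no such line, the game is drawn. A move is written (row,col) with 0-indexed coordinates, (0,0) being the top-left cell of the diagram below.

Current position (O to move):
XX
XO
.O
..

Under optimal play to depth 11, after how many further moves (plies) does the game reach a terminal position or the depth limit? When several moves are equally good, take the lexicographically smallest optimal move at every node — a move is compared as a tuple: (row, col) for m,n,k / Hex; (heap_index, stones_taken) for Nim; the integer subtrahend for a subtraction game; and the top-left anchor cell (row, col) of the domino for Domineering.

[XX/XO/.O/..] O move#1: (2,0):+0/XX/XO/OO/.., (3,0):-1/XX/XO/.O/O., (3,1):+1/XX/XO/.O/.O*
[XX/XO/.O/.O] end (terminal -1, X#2); searched XX/XO/.O/.. to 11

PV length from [XX/XO/.O/..]: 1 ply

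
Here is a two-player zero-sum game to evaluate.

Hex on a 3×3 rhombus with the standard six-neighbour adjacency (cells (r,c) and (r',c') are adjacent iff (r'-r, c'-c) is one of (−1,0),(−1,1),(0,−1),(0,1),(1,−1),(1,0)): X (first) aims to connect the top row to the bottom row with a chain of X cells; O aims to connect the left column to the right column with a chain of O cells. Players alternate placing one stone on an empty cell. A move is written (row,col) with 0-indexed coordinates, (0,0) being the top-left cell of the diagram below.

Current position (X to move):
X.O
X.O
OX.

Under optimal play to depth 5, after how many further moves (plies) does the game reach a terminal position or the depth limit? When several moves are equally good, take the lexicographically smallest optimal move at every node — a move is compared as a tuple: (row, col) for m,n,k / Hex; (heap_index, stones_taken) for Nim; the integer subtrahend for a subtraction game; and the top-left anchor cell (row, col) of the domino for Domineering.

ply 1, X at X.O/X.O/OX. | (0,1)=-1→XXO/X.O/OX.; (1,1)=+1→X.O/XXO/OX.*; (2,2)=-1→X.O/X.O/OXX
ply 2: X.O/XXO/OX. is terminal -1 (O); from X.O/X.O/OX. depth 5

PV length from [X.O/X.O/OX.]: 1 ply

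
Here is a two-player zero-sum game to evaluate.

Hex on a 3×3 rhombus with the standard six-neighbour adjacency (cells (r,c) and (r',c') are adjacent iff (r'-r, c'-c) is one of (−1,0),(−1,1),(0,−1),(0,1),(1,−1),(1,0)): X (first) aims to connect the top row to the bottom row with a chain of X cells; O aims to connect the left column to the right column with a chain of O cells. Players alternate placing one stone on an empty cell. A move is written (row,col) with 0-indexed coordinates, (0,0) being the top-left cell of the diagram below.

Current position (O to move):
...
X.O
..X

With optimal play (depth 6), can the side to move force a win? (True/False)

O winning at [.../X.O/..X]: True

ply 1, O at .../X.O/..X | (0,0)=-1→O../X.O/..X; (0,1)=-1→.O./X.O/..X; (0,2)=-1→..O/X.O/..X; (1,1)=-1→.../XOO/..X; (2,0)=+1→.../X.O/O.X*; (2,1)=-1→.../X.O/.OX
ply 2, X at .../X.O/O.X | (0,0)=-1→X../X.O/O.X*; (0,1)=-1→.X./X.O/O.X; (0,2)=-1→..X/X.O/O.X; (1,1)=-1→.../XXO/O.X; (2,1)=-1→.../X.O/OXX
ply 3, O at X../X.O/O.X | (0,1)=+1→XO./X.O/O.X*; (0,2)=+1→X.O/X.O/O.X; (1,1)=+1→X../XOO/O.X; (2,1)=+1→X../X.O/OOX
ply 4, X at XO./X.O/O.X | (0,2)=-1→XOX/X.O/O.X*; (1,1)=-1→XO./XXO/O.X; (2,1)=-1→XO./X.O/OXX
ply 5, O at XOX/X.O/O.X | (1,1)=+1→XOX/XOO/O.X*; (2,1)=+1→XOX/X.O/OOX
ply 6: XOX/XOO/O.X is terminal -1 (X); from .../X.O/..X depth 6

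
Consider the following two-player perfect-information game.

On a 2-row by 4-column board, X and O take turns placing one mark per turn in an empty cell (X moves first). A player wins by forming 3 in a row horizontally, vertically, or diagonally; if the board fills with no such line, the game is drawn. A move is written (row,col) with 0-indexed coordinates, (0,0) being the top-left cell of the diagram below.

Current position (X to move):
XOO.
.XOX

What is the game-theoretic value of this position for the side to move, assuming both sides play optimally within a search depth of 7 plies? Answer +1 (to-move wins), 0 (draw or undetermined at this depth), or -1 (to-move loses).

value(XOO./.XOX, X) = 0

ply 1, X at XOO./.XOX | (0,3)=+0→XOOX/.XOX*; (1,0)=-1→XOO./XXOX
ply 2, O at XOOX/.XOX | (1,0)=+0→XOOX/OXOX*
ply 3: XOOX/OXOX is terminal +0 (X); from XOO./.XOX depth 7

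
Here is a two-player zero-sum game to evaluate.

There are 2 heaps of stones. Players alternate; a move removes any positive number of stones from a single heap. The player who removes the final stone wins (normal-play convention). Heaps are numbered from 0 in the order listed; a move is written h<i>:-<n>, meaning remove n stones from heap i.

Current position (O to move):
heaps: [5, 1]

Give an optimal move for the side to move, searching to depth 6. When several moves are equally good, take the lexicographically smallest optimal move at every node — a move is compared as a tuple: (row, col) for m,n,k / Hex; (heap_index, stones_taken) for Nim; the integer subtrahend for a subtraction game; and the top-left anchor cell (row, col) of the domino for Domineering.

O's best at [(5,1)]: h0:-4

ply 1, O at (5,1) | h0:-1=-1→(4,1); h0:-2=-1→(3,1); h0:-3=-1→(2,1); h0:-4=+1→(1,1)*; h0:-5=-1→(0,1); h1:-1=-1→(5,0)
ply 2, X at (1,1) | h0:-1=-1→(0,1)*; h1:-1=-1→(1,0)
ply 3, O at (0,1) | h1:-1=+1→(0,0)*
ply 4: (0,0) is terminal -1 (X); from (5,1) depth 6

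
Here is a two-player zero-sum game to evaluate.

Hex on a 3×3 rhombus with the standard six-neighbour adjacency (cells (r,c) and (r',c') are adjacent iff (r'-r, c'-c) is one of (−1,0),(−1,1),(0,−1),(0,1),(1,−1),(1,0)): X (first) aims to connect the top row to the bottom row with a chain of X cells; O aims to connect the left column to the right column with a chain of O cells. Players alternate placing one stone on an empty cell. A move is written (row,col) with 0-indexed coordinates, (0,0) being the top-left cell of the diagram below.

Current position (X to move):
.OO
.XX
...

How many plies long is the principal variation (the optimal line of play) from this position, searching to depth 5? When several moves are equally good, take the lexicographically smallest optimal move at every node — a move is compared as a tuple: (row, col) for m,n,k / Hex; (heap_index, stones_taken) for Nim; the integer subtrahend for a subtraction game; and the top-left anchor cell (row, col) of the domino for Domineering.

PV length from [.OO/.XX/...]: 2 plies

ply 1, X at .OO/.XX/... | (0,0)=-1→XOO/.XX/...*; (1,0)=-1→.OO/XXX/...; (2,0)=-1→.OO/.XX/X..; (2,1)=-1→.OO/.XX/.X.; (2,2)=-1→.OO/.XX/..X
ply 2, O at XOO/.XX/... | (1,0)=+1→XOO/OXX/...*; (2,0)=-1→XOO/.XX/O..; (2,1)=-1→XOO/.XX/.O.; (2,2)=-1→XOO/.XX/..O
ply 3: XOO/OXX/... is terminal -1 (X); from .OO/.XX/... depth 5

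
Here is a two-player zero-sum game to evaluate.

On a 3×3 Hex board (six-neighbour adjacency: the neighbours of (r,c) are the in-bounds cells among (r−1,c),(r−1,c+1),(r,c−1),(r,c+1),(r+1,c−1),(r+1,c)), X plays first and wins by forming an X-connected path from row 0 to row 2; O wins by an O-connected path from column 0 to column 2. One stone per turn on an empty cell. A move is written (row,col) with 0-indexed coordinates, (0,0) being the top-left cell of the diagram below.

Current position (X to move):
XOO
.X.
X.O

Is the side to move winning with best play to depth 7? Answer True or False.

ply 1, X at XOO/.X./X.O | (1,0)=+1→XOO/XX./X.O*; (1,2)=-1→XOO/.XX/X.O; (2,1)=-1→XOO/.X./XXO
ply 2: XOO/XX./X.O is terminal -1 (O); from XOO/.X./X.O depth 7

X winning at [XOO/.X./X.O]: True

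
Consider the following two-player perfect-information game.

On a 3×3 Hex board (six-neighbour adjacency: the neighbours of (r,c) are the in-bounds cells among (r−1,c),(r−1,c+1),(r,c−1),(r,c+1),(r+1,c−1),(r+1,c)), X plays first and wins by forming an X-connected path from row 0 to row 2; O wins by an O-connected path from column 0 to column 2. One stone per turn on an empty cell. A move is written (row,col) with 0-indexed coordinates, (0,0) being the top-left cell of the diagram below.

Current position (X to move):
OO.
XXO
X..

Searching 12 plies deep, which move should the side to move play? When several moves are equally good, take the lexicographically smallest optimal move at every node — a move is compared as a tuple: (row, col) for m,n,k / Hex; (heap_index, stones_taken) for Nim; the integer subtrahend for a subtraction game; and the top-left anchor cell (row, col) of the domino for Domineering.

[OO./XXO/X..] X move#1: (0,2):+1/OOX/XXO/X..*, (2,1):-1/OO./XXO/XX., (2,2):-1/OO./XXO/X.X
[OOX/XXO/X..] end (terminal -1, O#2); searched OO./XXO/X.. to 12

X's best at [OO./XXO/X..]: (0,2)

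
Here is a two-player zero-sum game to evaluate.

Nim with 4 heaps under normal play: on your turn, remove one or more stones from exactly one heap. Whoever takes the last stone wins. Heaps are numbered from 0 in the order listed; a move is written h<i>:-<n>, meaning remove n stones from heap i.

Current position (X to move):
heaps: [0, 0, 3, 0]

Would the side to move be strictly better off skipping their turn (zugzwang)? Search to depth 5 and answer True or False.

zugzwang((0,0,3,0), X) = False

[(0,0,3,0)] X move#1: h2:-1:-1/(0,0,2,0), h2:-2:-1/(0,0,1,0), h2:-3:+1/(0,0,0,0)*
[(0,0,0,0)] end (terminal -1, O#2); searched (0,0,3,0) to 5
if X skipped the turn, O would face:
~ [(0,0,3,0)] O move#1: h2:-1:-1/(0,0,2,0), h2:-2:-1/(0,0,1,0), h2:-3:+1/(0,0,0,0)*
~ [(0,0,0,0)] end (terminal -1, X#2); searched (0,0,3,0) to 5
compare (X): move=+1 vs pass=-1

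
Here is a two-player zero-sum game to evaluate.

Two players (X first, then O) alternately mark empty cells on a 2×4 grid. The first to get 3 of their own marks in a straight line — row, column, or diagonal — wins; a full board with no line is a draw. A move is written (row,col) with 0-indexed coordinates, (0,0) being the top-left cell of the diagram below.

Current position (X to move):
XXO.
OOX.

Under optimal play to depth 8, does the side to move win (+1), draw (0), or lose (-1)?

p1 X@[XXO./OOX.]: (0,3)[XXOX/OOX.]+0* (1,3)[XXO./OOXX]+0
p2 O@[XXOX/OOX.]: (1,3)[XXOX/OOXO]+0*
p3 X@[XXOX/OOXO] terminal +0; root [XXO./OOX.] d8

value(XXO./OOX., X) = 0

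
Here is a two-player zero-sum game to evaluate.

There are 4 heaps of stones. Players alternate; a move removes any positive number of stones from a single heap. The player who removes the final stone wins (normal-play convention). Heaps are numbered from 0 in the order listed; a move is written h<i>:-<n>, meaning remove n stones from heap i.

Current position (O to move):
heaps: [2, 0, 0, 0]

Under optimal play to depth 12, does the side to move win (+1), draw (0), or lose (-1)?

value((2,0,0,0), O) = +1

p1 O@[(2,0,0,0)]: h0:-1[(1,0,0,0)]-1 h0:-2[(0,0,0,0)]+1*
p2 X@[(0,0,0,0)] terminal -1; root [(2,0,0,0)] d12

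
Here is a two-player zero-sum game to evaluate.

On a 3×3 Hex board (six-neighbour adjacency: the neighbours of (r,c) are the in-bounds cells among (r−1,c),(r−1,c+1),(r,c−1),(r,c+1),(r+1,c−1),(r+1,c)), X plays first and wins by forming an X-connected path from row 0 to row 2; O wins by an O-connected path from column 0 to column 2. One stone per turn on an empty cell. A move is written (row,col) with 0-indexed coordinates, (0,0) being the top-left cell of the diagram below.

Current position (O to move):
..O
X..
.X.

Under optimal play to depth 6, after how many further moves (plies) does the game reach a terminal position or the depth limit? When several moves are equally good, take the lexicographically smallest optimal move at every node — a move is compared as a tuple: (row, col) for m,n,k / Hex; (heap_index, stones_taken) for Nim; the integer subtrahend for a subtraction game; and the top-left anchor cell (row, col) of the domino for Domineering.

p1 O@[..O/X../.X.]: (0,0)[O.O/X../.X.]-1* (0,1)[.OO/X../.X.]-1 (1,1)[..O/XO./.X.]-1 (1,2)[..O/X.O/.X.]-1 (2,0)[..O/X../OX.]-1 (2,2)[..O/X../.XO]-1
p2 X@[O.O/X../.X.]: (0,1)[OXO/X../.X.]+1* (1,1)[O.O/XX./.X.]-1 (1,2)[O.O/X.X/.X.]-1 (2,0)[O.O/X../XX.]-1 (2,2)[O.O/X../.XX]-1
p3 O@[OXO/X../.X.]: (1,1)[OXO/XO./.X.]-1* (1,2)[OXO/X.O/.X.]-1 (2,0)[OXO/X../OX.]-1 (2,2)[OXO/X../.XO]-1
p4 X@[OXO/XO./.X.]: (1,2)[OXO/XOX/.X.]-1 (2,0)[OXO/XO./XX.]+1* (2,2)[OXO/XO./.XX]-1
p5 O@[OXO/XO./XX.] terminal -1; root [..O/X../.X.] d6

PV length from [..O/X../.X.]: 4 plies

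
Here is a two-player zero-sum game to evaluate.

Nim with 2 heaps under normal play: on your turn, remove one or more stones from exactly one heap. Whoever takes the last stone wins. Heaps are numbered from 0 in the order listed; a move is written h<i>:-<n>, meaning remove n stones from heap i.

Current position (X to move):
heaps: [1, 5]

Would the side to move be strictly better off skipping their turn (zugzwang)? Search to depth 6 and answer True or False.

zugzwang((1,5), X) = False

ply 1, X at (1,5) | h0:-1=-1→(0,5); h1:-1=-1→(1,4); h1:-2=-1→(1,3); h1:-3=-1→(1,2); h1:-4=+1→(1,1)*; h1:-5=-1→(1,0)
ply 2, O at (1,1) | h0:-1=-1→(0,1)*; h1:-1=-1→(1,0)
ply 3, X at (0,1) | h1:-1=+1→(0,0)*
ply 4: (0,0) is terminal -1 (O); from (1,5) depth 6
suppose X passes — search the same position with O to move:
pass> ply 1, O at (1,5) | h0:-1=-1→(0,5); h1:-1=-1→(1,4); h1:-2=-1→(1,3); h1:-3=-1→(1,2); h1:-4=+1→(1,1)*; h1:-5=-1→(1,0)
pass> ply 2, X at (1,1) | h0:-1=-1→(0,1)*; h1:-1=-1→(1,0)
pass> ply 3, O at (0,1) | h1:-1=+1→(0,0)*
pass> ply 4: (0,0) is terminal -1 (X); from (1,5) depth 6
for X: play +1, pass -1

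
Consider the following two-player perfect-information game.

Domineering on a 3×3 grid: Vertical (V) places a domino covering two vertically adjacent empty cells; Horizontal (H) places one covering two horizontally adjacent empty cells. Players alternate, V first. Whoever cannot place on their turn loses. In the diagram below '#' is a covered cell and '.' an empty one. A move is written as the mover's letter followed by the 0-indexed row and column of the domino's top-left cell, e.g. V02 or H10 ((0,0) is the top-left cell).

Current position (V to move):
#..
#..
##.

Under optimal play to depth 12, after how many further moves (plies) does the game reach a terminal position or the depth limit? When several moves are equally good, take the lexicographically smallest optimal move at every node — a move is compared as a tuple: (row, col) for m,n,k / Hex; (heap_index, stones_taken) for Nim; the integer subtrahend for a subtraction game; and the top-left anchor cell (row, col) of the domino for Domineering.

PV length from [#../#../##.]: 1 ply

ply 1, V at #../#../##. | V01=+1→##./##./##.*; V02=+1→#.#/#.#/##.; V12=-1→#../#.#/###
ply 2: ##./##./##. is terminal -1 (H); from #../#../##. depth 12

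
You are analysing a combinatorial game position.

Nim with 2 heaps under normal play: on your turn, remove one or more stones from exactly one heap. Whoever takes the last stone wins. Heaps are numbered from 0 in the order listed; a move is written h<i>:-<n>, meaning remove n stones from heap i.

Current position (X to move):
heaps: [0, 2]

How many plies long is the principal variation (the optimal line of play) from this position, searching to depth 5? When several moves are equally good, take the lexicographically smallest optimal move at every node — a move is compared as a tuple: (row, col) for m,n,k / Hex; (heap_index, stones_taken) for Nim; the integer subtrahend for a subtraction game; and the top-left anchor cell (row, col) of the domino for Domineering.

[(0,2)] X move#1: h1:-1:-1/(0,1), h1:-2:+1/(0,0)*
[(0,0)] end (terminal -1, O#2); searched (0,2) to 5

PV length from [(0,2)]: 1 ply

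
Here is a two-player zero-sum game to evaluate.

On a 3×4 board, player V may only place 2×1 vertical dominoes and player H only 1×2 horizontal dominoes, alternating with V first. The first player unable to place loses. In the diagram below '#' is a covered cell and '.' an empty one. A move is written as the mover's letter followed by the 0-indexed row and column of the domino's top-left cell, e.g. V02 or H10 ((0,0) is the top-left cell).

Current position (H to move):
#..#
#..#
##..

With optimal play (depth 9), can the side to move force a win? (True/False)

p1 H@[#..#/#..#/##..]: H01[####/#..#/##..]-1 H11[#..#/####/##..]+1* H22[#..#/#..#/####]-1
p2 V@[#..#/####/##..] terminal -1; root [#..#/#..#/##..] d9

H winning at [#..#/#..#/##..]: True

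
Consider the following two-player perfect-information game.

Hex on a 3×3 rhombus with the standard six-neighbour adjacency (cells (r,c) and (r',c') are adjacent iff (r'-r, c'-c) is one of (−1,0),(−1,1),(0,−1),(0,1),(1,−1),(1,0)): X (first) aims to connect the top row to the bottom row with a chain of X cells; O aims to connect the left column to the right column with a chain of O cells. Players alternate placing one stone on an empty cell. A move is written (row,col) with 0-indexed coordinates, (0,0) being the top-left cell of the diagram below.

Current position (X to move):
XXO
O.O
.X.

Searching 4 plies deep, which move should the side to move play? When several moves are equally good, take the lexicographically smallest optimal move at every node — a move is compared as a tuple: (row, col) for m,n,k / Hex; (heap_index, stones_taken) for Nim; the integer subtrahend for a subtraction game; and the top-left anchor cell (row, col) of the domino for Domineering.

X's best at [XXO/O.O/.X.]: (1,1)

[XXO/O.O/.X.] X move#1: (1,1):+1/XXO/OXO/.X.*, (2,0):-1/XXO/O.O/XX., (2,2):-1/XXO/O.O/.XX
[XXO/OXO/.X.] end (terminal -1, O#2); searched XXO/O.O/.X. to 4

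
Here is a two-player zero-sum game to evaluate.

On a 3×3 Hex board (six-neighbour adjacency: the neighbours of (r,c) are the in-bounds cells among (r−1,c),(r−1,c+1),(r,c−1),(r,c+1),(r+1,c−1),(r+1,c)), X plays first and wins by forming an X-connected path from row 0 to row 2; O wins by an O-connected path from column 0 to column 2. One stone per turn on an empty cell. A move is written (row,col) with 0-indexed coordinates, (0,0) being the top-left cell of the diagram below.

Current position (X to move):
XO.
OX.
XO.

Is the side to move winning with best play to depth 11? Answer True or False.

X winning at [XO./OX./XO.]: True

p1 X@[XO./OX./XO.]: (0,2)[XOX/OX./XO.]+1* (1,2)[XO./OXX/XO.]-1 (2,2)[XO./OX./XOX]-1
p2 O@[XOX/OX./XO.] terminal -1; root [XO./OX./XO.] d11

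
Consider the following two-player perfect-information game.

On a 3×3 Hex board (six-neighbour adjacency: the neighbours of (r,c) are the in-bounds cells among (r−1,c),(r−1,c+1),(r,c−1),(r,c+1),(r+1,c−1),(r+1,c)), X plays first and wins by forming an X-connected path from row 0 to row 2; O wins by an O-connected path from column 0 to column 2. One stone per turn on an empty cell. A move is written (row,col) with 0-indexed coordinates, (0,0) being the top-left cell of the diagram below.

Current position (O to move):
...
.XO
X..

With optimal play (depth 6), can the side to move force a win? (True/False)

ply 1, O at .../.XO/X.. | (0,0)=-1→O../.XO/X..*; (0,1)=-1→.O./.XO/X..; (0,2)=-1→..O/.XO/X..; (1,0)=-1→.../OXO/X..; (2,1)=-1→.../.XO/XO.; (2,2)=-1→.../.XO/X.O
ply 2, X at O../.XO/X.. | (0,1)=+1→OX./.XO/X..*; (0,2)=+1→O.X/.XO/X..; (1,0)=+1→O../XXO/X..; (2,1)=+1→O../.XO/XX.; (2,2)=+1→O../.XO/X.X
ply 3: OX./.XO/X.. is terminal -1 (O); from .../.XO/X.. depth 6

O winning at [.../.XO/X..]: False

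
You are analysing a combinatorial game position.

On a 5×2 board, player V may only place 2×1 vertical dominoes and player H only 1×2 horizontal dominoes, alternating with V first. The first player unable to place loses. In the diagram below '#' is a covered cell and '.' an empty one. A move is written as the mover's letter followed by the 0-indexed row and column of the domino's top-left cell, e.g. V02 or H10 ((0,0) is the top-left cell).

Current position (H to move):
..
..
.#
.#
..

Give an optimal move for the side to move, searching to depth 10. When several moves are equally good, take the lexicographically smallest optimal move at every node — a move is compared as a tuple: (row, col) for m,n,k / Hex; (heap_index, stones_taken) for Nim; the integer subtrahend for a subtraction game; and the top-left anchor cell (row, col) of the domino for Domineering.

H's best at [../../.#/.#/..]: H00

[../../.#/.#/..] H move#1: H00:+1/##/../.#/.#/..*, H10:+1/../##/.#/.#/.., H40:-1/../../.#/.#/##
[##/../.#/.#/..] V move#2: V10:-1/##/#./##/.#/..*, V20:-1/##/../##/##/.., V30:-1/##/../.#/##/#.
[##/#./##/.#/..] H move#3: H40:+1/##/#./##/.#/##*
[##/#./##/.#/##] end (terminal -1, V#4); searched ../../.#/.#/.. to 10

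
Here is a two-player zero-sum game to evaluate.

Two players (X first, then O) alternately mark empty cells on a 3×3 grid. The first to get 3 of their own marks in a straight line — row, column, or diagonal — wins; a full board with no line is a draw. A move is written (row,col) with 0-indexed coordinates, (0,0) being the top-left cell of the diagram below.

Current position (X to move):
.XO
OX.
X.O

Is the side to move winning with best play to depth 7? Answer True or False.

[.XO/OX./X.O] X move#1: (0,0):-1/XXO/OX./X.O, (1,2):+0/.XO/OXX/X.O, (2,1):+1/.XO/OX./XXO*
[.XO/OX./XXO] end (terminal -1, O#2); searched .XO/OX./X.O to 7

X winning at [.XO/OX./X.O]: True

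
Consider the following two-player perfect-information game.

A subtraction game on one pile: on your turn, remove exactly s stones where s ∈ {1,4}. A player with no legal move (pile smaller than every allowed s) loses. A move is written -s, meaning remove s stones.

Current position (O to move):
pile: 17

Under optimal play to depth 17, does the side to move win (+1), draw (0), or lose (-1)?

ply 1, O at 17 | -1=-1→16*; -4=-1→13
ply 2, X at 16 | -1=+1→15*; -4=+1→12
ply 3, O at 15 | -1=-1→14*; -4=-1→11
ply 4, X at 14 | -1=-1→13; -4=+1→10*
ply 5, O at 10 | -1=-1→9*; -4=-1→6
ply 6, X at 9 | -1=-1→8; -4=+1→5*
ply 7, O at 5 | -1=-1→4*; -4=-1→1
ply 8, X at 4 | -1=-1→3; -4=+1→0*
ply 9: 0 is terminal -1 (O); from 17 depth 17

value(17, O) = -1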